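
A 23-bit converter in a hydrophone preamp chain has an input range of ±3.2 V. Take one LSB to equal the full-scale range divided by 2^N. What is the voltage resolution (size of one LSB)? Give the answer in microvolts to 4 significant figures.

Span: 3.2 V − (-3.2 V) = 6.4 V.
2^23 = 8388608 levels.
LSB = 6.4 V / 2^23 = 0.7629 µV.

0.7629 µV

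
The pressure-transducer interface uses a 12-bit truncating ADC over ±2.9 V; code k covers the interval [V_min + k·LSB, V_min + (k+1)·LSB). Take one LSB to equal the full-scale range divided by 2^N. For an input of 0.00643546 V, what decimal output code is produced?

Full-scale range = 2.9 V − (-2.9 V) = 5.8 V. LSB = 5.8 V / 2^12 ≈ 1.416 mV.
code = ⌊(V_in − V_min)/LSB⌋ = ⌊(V_in − V_min) × 2^12 / range⌋
     = ⌊(0.00643546 − (-2.9)) × 4096 / 5.8⌋ = ⌊2.90643546 × 4096/5.8⌋
     = ⌊2052.545⌋ = 2052.

2052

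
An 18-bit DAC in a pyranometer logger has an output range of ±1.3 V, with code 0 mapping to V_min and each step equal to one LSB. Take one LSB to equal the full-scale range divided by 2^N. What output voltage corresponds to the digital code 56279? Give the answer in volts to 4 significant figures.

Range = 1.3 − (-1.3) = 2.6 V. LSB = 2.6 V / 2^18.
Output = V_min + (56279/262144) × range = -1.3 + 0.214687 × 2.6 V
      = -1.3 V + 0.558187 V = -0.741813 V.

-0.7418 V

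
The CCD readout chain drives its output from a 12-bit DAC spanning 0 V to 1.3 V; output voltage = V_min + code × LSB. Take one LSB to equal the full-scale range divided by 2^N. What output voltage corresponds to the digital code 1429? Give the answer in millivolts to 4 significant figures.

V_FS = 1.3 V. LSB = 1.3 V / 2^12.
V_out = V_min + code × LSB = 0 V + 1429 × 1.3 V / 4096
      = 0 + 0.453540 = 0.453540 V.

453.5 mV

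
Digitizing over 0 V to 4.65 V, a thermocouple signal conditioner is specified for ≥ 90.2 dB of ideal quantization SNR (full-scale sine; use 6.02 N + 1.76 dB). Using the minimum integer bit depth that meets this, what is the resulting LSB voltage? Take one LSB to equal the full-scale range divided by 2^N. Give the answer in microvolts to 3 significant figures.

142 µV

Range is 4.65 V.
Solving 6.02 N ≥ 90.2 − 1.76: N ≥ 14.691. Round up → N = 15.
One LSB is 4.65 V / 32768 = 142 µV.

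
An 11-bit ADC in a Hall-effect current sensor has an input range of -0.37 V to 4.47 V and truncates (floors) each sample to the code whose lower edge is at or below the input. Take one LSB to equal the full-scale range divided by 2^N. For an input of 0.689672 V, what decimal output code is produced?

448

Span: 4.47 V − (-0.37 V) = 4.84 V. LSB = 4.84 V / 2^11 ≈ 2.363 mV.
V_in − V_min = 0.689672 − (-0.37) = 1.059672 V.
Divide by LSB: 1.059672 × 2048/4.84 = 448.3901.
Truncating gives code 448.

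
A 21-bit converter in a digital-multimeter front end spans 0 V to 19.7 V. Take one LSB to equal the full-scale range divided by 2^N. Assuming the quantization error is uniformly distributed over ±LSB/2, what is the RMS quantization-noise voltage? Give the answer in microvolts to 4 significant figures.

2.712 µV

Full-scale range = 19.7 V.
One LSB is 19.7 V / 2097152 = 9.39369 µV.
For a uniform distribution on [−LSB/2, +LSB/2], V_rms = LSB/√12 = 9.39369 µV/3.4641 = 2.712 µV.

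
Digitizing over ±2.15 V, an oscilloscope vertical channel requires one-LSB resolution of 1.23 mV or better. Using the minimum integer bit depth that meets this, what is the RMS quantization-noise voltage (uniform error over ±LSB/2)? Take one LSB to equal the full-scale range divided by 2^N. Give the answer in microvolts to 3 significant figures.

303 µV

Full-scale range = 2.15 V − (-2.15 V) = 4.3 V.
Required number of levels: 4.3/1.23 mV = 3495.9; smallest N with 2^N ≥ that is 12.
One LSB is 4.3 V / 4096 = 1.0498 mV.
RMS noise = LSB/√12 = 303 µV.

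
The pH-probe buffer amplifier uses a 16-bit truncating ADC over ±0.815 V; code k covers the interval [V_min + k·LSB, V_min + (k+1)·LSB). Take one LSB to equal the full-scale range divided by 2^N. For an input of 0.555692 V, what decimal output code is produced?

Range = 0.815 − (-0.815) = 1.63 V. LSB = 1.63 V / 2^16 ≈ 24.87 µV.
(V_in − V_min) × 2^16/range = (0.555692 − (-0.815)) × 65536/1.63 = 55110.228.
Floor → code = 55110.

55110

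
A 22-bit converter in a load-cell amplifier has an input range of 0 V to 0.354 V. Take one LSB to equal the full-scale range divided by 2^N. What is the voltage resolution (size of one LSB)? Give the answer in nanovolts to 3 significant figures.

Range is 0.354 V.
Number of codes = 2^22 = 4194304.
LSB = 0.354 V ÷ 2^22 = 0.354/4194304 V = 84.4 nV.

84.4 nV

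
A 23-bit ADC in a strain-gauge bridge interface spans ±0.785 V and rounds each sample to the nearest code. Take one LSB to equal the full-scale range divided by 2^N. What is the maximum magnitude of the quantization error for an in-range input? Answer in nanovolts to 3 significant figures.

The full-scale span is 0.785 − (-0.785) = 1.57 V.
One LSB is 1.57 V / 8388608 = 187.16 nV.
Worst-case error for round-to-nearest is half an LSB: 93.6 nV.

93.6 nV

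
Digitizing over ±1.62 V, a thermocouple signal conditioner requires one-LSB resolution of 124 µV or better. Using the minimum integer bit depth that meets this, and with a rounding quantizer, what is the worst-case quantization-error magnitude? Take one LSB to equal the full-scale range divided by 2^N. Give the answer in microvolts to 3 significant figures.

49.4 µV

Range = 1.62 − (-1.62) = 3.24 V.
Need 2^N ≥ 3.24 V / 124 µV = 26130 → N_min = 15.
Step size = 3.24/32768 V = 98.877 µV.
|e|_max = LSB/2 = 49.4 µV.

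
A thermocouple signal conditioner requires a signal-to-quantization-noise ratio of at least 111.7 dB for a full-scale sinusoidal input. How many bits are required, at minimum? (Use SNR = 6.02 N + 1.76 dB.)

Required N = ⌈(111.7 − 1.76)/6.02⌉ = ⌈18.262⌉ = 19.

19 bits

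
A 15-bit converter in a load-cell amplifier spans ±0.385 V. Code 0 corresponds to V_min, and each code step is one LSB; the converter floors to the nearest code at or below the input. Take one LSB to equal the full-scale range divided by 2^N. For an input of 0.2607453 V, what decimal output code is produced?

Full-scale range = 0.385 V − (-0.385 V) = 0.77 V. LSB = 0.77 V / 2^15 ≈ 23.50 µV.
(V_in − V_min) × 2^15/range = (0.2607453 − (-0.385)) × 32768/0.77 = 27480.236.
Floor → code = 27480.

27480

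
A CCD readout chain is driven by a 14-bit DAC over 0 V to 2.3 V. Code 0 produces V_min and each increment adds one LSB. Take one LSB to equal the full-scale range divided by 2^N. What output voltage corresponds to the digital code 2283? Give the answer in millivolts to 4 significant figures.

Span = 2.3 V. LSB = 2.3 V / 2^14.
V_out = 0 + 2283 × (2.3/16384) V
      = 0 V + 0.320490 V = 0.320490 V.

320.5 mV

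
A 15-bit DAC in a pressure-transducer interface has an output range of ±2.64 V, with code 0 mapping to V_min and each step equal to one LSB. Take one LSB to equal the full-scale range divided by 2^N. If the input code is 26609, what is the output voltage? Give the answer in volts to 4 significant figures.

The full-scale span is 2.64 − (-2.64) = 5.28 V. LSB = 5.28 V / 2^15.
Output = V_min + (26609/32768) × range = -2.64 + 0.812042 × 5.28 V
      = -2.64 V + 4.28758 V = 1.64758 V.

1.648 V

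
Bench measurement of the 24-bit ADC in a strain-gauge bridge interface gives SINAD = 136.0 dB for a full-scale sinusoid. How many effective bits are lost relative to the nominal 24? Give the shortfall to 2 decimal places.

ENOB = (SINAD − 1.76)/6.02 = (136.0 − 1.76)/6.02 = 22.2990 bits.
24 − 22.2990 = 1.70 bits below nominal.

1.70 bits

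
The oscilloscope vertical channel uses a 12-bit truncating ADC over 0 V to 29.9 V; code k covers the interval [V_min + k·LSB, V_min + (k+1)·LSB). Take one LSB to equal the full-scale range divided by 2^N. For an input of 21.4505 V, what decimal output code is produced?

Range is 29.9 V. LSB = 29.9 V / 2^12 ≈ 7.300 mV.
code = ⌊(V_in − V_min)/LSB⌋ = ⌊(V_in − V_min) × 2^12 / range⌋
     = ⌊(21.4505 − (0)) × 4096 / 29.9⌋ = ⌊21.4505 × 4096/29.9⌋
     = ⌊2938.503⌋ = 2938.

2938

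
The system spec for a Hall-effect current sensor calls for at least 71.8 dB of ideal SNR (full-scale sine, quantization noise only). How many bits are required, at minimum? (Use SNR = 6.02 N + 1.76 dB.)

N ≥ (71.8 − 1.76)/6.02 = 11.635 → N_min = 12.

12 bits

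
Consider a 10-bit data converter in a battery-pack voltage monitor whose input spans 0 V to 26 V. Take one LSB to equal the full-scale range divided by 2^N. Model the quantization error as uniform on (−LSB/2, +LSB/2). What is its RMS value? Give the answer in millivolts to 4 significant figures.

7.330 mV

Span = 26 V.
Step size = 26/1024 V = 25.3906 mV.
For a uniform distribution on [−LSB/2, +LSB/2], V_rms = LSB/√12 = 25.3906 mV/3.4641 = 7.330 mV.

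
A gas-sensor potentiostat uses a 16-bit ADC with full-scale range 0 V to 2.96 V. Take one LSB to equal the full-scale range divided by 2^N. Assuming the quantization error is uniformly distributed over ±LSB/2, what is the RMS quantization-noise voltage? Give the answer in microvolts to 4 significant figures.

Range is 2.96 V.
LSB = 2.96 V ÷ 2^16 = 2.96/65536 V = 45.1660 µV.
V_rms = LSB/√12 = 45.1660 µV / √12 = 13.04 µV.

13.04 µV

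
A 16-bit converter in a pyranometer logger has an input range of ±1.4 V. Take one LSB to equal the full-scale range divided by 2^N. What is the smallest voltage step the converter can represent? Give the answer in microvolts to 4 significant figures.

42.72 µV

Full-scale range = 1.4 V − (-1.4 V) = 2.8 V.
2^16 = 65536 levels.
LSB = 2.8 V / 2^16 = 42.72 µV.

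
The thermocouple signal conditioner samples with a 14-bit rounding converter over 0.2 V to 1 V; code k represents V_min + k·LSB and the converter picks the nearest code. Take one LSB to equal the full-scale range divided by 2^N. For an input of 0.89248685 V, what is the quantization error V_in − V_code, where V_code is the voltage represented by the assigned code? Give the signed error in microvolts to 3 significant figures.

+6.38 µV

Full-scale range = 1 V − (0.2 V) = 0.8 V. LSB = 0.8 V / 2^14 ≈ 48.83 µV.
(0.89248685 − (0.2)) / LSB = 0.69248685 × 16384/0.8 = 14182.1307. Nearest integer: k = 14182.
Reconstructed level: 0.2 + 14182 × 0.8/16384 V = 0.89248046875 V.
e = 0.89248685 − (0.89248046875) = +6.38 µV.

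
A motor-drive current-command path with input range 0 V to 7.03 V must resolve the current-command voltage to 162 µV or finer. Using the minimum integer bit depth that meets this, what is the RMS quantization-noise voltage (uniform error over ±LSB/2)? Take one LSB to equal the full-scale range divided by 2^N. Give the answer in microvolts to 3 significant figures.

V_FS = 7.03 V.
7.03 V / 162 µV = 43400. Since 2^15 = 32768 and 2^16 = 65536, N = 16.
Step size = 7.03/65536 V = 107.27 µV.
RMS noise = LSB/√12 = 31.0 µV.

31.0 µV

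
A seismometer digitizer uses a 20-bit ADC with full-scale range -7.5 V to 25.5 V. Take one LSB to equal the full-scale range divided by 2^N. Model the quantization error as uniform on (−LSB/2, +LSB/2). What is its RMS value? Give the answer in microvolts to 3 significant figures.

9.08 µV

Span: 25.5 V − (-7.5 V) = 33 V.
One LSB is 33 V / 1048576 = 31.471 µV.
σ_q = LSB/√12 = 31.471 µV/3.4641 = 9.08 µV.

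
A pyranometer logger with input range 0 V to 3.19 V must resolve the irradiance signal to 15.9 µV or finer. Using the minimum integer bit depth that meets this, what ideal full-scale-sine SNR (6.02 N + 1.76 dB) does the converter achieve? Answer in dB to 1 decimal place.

110.1 dB

Span = 3.19 V.
3.19 V / 15.9 µV = 200600. Since 2^17 = 131072 and 2^18 = 262144, N = 18.
6.02(18) + 1.76 = 110.12 dB.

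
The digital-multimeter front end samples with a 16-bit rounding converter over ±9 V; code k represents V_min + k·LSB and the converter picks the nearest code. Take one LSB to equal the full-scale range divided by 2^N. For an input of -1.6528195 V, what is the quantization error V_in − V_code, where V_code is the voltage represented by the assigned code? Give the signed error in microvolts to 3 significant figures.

Full-scale range = 9 V − (-9 V) = 18 V. LSB = 18 V / 2^16 ≈ 274.7 µV.
(V_in − V_min)/LSB = (-1.6528195 − (-9)) × 65536/18 = 26750.2678 → nearest code k = 26750.
Reconstructed level: -9 + 26750 × 18/65536 V = -1.6528930664 V.
V_in − V_code = -1.6528195 − (-1.6528930664) = +73.6 µV.

+73.6 µV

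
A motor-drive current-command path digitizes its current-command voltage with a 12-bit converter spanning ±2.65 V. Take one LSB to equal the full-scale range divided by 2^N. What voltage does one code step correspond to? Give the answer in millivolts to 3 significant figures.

1.29 mV

Full-scale range = 2.65 V − (-2.65 V) = 5.3 V.
2^12 = 4096 levels.
One LSB is 5.3 V / 4096 = 1.29 mV.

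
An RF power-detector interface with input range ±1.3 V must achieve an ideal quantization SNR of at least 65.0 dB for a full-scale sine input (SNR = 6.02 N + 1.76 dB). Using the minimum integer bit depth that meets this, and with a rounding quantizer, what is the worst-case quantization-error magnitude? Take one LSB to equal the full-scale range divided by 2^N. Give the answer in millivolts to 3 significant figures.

Full-scale range = 1.3 V − (-1.3 V) = 2.6 V.
N ≥ (65.0 − 1.76)/6.02 = 10.505 → N_min = 11.
LSB = 2.6 V / 2^11 = 1.2695 mV.
Max error for round-to-nearest is LSB/2 = 0.635 mV.

0.635 mV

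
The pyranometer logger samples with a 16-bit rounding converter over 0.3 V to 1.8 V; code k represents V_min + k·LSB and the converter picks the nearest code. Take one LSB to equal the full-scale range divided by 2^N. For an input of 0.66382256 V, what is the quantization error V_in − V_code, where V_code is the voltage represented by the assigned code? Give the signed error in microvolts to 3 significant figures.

−8.01 µV

Range = 1.8 − (0.3) = 1.5 V. LSB = 1.5 V / 2^16 ≈ 22.89 µV.
(V_in − V_min)/LSB = (0.66382256 − (0.3)) × 65536/1.5 = 15895.6502 → nearest code k = 15896.
V_code = 0.3 + (15896/65536) × 1.5 = 0.66383056641 V.
e = 0.66382256 − (0.66383056641) = −8.01 µV.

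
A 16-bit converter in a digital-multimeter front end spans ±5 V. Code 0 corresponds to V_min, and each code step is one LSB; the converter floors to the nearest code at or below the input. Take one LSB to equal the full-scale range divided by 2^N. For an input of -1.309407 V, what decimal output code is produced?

Full-scale range = 5 V − (-5 V) = 10 V. LSB = 10 V / 2^16 ≈ 152.6 µV.
code = ⌊(V_in − V_min)/LSB⌋ = ⌊(V_in − V_min) × 2^16 / range⌋
     = ⌊(-1.309407 − (-5)) × 65536 / 10⌋ = ⌊3.690593 × 65536/10⌋
     = ⌊24186.670⌋ = 24186.

24186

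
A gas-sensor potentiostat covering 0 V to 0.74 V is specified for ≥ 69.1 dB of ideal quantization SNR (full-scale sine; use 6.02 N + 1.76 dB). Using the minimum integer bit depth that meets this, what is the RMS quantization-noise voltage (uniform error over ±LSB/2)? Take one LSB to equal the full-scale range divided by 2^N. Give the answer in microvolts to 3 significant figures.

Range is 0.74 V.
6.02 N + 1.76 ≥ 69.1 gives N ≥ 11.186, so the minimum integer is 12.
LSB = 0.74 V ÷ 2^12 = 0.74/4096 V = 180.66 µV.
σ_q = LSB/√12 = 180.66 µV/3.4641 = 52.2 µV.

52.2 µV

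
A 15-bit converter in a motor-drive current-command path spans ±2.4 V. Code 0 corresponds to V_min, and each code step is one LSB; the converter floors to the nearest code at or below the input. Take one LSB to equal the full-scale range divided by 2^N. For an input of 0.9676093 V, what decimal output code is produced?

22989

Full-scale range = 2.4 V − (-2.4 V) = 4.8 V. LSB = 4.8 V / 2^15 ≈ 146.5 µV.
V_in − V_min = 0.9676093 − (-2.4) = 3.3676093 V.
Divide by LSB: 3.3676093 × 32768/4.8 = 22989.5462.
Truncating gives code 22989.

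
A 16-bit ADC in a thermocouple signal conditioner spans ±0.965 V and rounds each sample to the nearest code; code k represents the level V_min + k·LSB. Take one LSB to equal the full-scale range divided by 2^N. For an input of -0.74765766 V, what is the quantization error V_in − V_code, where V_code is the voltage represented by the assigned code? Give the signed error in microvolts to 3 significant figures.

Span: 0.965 V − (-0.965 V) = 1.93 V. LSB = 1.93 V / 2^16 ≈ 29.45 µV.
Position in LSBs: (-0.74765766 − (-0.965)) × 65536/1.93 = 7380.1801; rounding gives k = 7380.
V_code = V_min + k × range/2^16 = -0.965 + 7380 × 1.93/65536 = -0.74766296387 V.
V_in − V_code = -0.74765766 − (-0.74766296387) = +5.30 µV.

+5.30 µV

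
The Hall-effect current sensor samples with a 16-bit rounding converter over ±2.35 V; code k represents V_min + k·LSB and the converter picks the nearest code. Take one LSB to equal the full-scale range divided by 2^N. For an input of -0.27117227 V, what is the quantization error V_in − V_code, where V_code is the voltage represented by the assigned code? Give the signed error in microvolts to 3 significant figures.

−12.9 µV

Full-scale range = 2.35 V − (-2.35 V) = 4.7 V. LSB = 4.7 V / 2^16 ≈ 71.72 µV.
(V_in − V_min)/LSB = (-0.27117227 − (-2.35)) × 65536/4.7 = 28986.8200 → nearest code k = 28987.
V_code = -2.35 + (28987/65536) × 4.7 = -0.27115936279 V.
Error = V_in − V_code = -0.27117227 − (-0.27115936279) = −12.9 µV.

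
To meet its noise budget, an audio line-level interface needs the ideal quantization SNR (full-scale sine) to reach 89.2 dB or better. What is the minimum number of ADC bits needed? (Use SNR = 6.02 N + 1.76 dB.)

Solving 6.02 N ≥ 89.2 − 1.76: N ≥ 14.525. Round up → N = 15.

15 bits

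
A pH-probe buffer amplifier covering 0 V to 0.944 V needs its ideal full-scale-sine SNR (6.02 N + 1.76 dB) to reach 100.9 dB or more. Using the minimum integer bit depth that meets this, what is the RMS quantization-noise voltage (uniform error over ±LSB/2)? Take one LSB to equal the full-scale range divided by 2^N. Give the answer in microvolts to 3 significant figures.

Span = 0.944 V.
Required N = ⌈(100.9 − 1.76)/6.02⌉ = ⌈16.468⌉ = 17.
Step size = 0.944/131072 V = 7.2021 µV.
RMS noise = LSB/√12 = 2.08 µV.

2.08 µV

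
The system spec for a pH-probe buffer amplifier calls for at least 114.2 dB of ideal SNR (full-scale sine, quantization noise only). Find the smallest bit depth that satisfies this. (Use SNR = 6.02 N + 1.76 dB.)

19 bits

Required N = ⌈(114.2 − 1.76)/6.02⌉ = ⌈18.678⌉ = 19.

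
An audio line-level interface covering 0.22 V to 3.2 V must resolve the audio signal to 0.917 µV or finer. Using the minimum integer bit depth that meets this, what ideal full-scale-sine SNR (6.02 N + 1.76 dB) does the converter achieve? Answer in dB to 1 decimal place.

134.2 dB

Full-scale range = 3.2 V − (0.22 V) = 2.98 V.
2.98 V / 0.917 µV = 3.250e6. Since 2^21 = 2097152 and 2^22 = 4194304, N = 22.
Ideal SNR at N = 22: 6.02·22 + 1.76 = 134.2 dB.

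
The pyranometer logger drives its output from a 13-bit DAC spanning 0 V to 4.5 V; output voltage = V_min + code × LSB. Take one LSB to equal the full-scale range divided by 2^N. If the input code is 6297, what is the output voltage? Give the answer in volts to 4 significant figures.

3.459 V

Range is 4.5 V. LSB = 4.5 V / 2^13.
V_out = V_min + code × LSB = 0 V + 6297 × 4.5 V / 8192
      = 0 + 3.45905 = 3.45905 V.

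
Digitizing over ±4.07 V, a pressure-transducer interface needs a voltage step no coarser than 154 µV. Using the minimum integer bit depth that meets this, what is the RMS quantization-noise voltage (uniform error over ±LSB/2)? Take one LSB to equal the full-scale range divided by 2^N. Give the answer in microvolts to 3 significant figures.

35.9 µV

Span: 4.07 V − (-4.07 V) = 8.14 V.
Need 2^N ≥ 8.14 V / 154 µV = 52860 → N_min = 16.
Step size = 8.14/65536 V = 124.21 µV.
σ_q = LSB/√12 = 124.21 µV/3.4641 = 35.9 µV.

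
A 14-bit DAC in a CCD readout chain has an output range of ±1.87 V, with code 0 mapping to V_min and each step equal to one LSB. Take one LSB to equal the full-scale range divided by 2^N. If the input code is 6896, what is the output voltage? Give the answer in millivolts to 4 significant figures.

-295.8 mV

Range = 1.87 − (-1.87) = 3.74 V. LSB = 3.74 V / 2^14.
V_out = -1.87 + 6896 × (3.74/16384) V
      = -1.87 V + 1.57416 V = -0.295840 V.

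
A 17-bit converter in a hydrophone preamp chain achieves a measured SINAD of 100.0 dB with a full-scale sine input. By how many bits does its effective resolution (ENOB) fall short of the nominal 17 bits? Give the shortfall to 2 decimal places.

0.68 bits

Effective bits = (100.0 − 1.76)/6.02 = 16.3189.
Shortfall = 17 − 16.3189 = 0.6811 bits.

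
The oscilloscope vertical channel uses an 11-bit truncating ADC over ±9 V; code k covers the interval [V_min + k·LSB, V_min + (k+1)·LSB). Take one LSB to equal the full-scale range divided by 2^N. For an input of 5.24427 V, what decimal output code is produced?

The full-scale span is 9 − (-9) = 18 V. LSB = 18 V / 2^11 ≈ 8.789 mV.
(V_in − V_min) × 2^11/range = (5.24427 − (-9)) × 2048/18 = 1620.681.
Floor → code = 1620.

1620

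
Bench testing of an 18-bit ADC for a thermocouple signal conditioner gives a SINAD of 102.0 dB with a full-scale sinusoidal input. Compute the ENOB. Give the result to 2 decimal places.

ENOB = (SINAD − 1.76) / 6.02 = (102.0 − 1.76) / 6.02 = 100.24 / 6.02 = 16.6512.

16.65 bits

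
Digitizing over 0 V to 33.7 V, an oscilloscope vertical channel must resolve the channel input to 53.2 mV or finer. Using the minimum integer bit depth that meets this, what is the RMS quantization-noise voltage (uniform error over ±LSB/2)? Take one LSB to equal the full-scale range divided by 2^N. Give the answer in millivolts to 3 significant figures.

9.50 mV

Range is 33.7 V.
Need 2^N ≥ 33.7 V / 53.2 mV = 633.5 → N_min = 10.
Step size = 33.7/1024 V = 32.910 mV.
σ_q = LSB/√12 = 32.910 mV/3.4641 = 9.50 mV.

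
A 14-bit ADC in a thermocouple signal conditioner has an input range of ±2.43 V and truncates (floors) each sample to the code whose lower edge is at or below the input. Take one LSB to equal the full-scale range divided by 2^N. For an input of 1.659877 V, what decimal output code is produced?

13787

Span: 2.43 V − (-2.43 V) = 4.86 V. LSB = 4.86 V / 2^14 ≈ 296.6 µV.
(V_in − V_min) × 2^14/range = (1.659877 − (-2.43)) × 16384/4.86 = 13787.766.
Floor → code = 13787.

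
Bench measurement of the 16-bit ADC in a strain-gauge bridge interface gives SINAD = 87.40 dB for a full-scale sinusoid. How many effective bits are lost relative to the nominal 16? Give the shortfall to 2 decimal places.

1.77 bits

Effective bits = (87.40 − 1.76)/6.02 = 14.2259.
16 − 14.2259 = 1.77 bits below nominal.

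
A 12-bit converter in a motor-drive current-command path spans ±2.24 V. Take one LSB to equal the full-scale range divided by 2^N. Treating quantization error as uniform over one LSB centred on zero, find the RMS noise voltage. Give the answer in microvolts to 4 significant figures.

Range = 2.24 − (-2.24) = 4.48 V.
LSB = 4.48 V / 2^12 = 1.09375 mV.
RMS of a uniform error over width LSB is LSB/√12 = 315.7 µV.

315.7 µV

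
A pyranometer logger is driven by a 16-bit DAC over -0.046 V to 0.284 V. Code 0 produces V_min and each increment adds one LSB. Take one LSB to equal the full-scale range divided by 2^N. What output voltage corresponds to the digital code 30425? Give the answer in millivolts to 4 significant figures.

Span: 0.284 V − (-0.046 V) = 0.33 V. LSB = 0.33 V / 2^16.
V_out = -0.046 + 30425 × (0.33/65536) V
      = -0.046 V + 0.153202 V = 0.107202 V.

107.2 mV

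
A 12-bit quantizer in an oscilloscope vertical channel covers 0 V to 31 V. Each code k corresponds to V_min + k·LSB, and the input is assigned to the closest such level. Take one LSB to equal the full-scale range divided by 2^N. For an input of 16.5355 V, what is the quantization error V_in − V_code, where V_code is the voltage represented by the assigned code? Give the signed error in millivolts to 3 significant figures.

−1.37 mV

Span = 31 V. LSB = 31 V / 2^12 ≈ 7.568 mV.
Position in LSBs: (16.5355 − (0)) × 4096/31 = 2184.8196; rounding gives k = 2185.
Reconstructed level: 0 + 2185 × 31/4096 V = 16.53686523 V.
Error = V_in − V_code = 16.5355 − (16.53686523) = −1.37 mV.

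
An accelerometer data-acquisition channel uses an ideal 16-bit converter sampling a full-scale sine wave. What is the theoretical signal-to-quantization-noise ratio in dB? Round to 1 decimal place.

For an ideal N-bit converter with full-scale sine input, SNR = 6.02 N + 1.76 dB. SNR = 6.02 × 16 + 1.76 = 96.32 + 1.76 = 98.08 dB.

98.1 dB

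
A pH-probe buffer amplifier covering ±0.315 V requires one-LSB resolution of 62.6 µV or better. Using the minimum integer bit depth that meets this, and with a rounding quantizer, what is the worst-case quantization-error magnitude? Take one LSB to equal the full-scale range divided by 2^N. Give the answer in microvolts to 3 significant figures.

Span: 0.315 V − (-0.315 V) = 0.63 V.
0.63 V / 62.6 µV = 10060. Since 2^13 = 8192 and 2^14 = 16384, N = 14.
One LSB is 0.63 V / 16384 = 38.452 µV.
|e|_max = LSB/2 = 19.2 µV.

19.2 µV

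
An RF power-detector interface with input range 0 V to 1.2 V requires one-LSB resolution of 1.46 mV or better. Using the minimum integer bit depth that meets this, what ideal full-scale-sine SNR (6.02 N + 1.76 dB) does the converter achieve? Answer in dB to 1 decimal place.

Range is 1.2 V.
1.2 V / 1.46 mV = 821.9. Since 2^9 = 512 and 2^10 = 1024, N = 10.
SNR = 6.02 × 10 + 1.76 = 61.96 dB.

62.0 dB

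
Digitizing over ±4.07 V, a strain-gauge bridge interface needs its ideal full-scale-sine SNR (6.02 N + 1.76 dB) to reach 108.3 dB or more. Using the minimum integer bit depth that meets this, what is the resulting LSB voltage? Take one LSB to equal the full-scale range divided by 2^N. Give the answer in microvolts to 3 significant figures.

31.1 µV

Full-scale range = 4.07 V − (-4.07 V) = 8.14 V.
Required N = ⌈(108.3 − 1.76)/6.02⌉ = ⌈17.698⌉ = 18.
LSB = 8.14 V / 2^18 = 31.1 µV.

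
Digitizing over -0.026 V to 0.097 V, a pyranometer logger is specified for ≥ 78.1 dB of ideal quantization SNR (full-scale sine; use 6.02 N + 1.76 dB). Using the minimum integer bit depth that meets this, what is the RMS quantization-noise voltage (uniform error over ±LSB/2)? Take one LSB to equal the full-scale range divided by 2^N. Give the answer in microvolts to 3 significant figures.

4.33 µV

Range = 0.097 − (-0.026) = 0.123 V.
N ≥ (78.1 − 1.76)/6.02 = 12.681 → N_min = 13.
Step size = 0.123/8192 V = 15.015 µV.
RMS noise = LSB/√12 = 4.33 µV.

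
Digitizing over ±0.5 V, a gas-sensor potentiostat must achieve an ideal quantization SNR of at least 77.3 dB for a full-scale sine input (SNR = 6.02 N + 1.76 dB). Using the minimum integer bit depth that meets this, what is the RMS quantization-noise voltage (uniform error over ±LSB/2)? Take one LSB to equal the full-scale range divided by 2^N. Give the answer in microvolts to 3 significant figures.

35.2 µV

The full-scale span is 0.5 − (-0.5) = 1 V.
6.02 N + 1.76 ≥ 77.3 gives N ≥ 12.548, so the minimum integer is 13.
LSB = 1 V / 2^13 = 122.07 µV.
σ_q = LSB/√12 = 122.07 µV/3.4641 = 35.2 µV.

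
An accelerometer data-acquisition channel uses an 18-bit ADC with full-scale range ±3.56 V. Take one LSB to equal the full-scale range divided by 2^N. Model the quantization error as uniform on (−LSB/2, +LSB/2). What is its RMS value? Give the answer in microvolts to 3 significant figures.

7.84 µV

Full-scale range = 3.56 V − (-3.56 V) = 7.12 V.
Step size = 7.12/262144 V = 27.161 µV.
σ_q = LSB/√12 = 27.161 µV/3.4641 = 7.84 µV.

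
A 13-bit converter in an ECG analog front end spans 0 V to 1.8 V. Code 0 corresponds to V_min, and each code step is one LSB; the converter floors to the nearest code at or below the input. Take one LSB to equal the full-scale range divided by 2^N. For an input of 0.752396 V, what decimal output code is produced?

Range is 1.8 V. LSB = 1.8 V / 2^13 ≈ 219.7 µV.
(V_in − V_min) × 2^13/range = (0.752396 − (0)) × 8192/1.8 = 3424.238.
Floor → code = 3424.

3424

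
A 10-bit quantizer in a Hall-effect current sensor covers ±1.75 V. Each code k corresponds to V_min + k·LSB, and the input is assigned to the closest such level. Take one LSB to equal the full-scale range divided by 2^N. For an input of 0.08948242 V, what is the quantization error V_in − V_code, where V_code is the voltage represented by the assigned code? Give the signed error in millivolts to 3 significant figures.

+0.615 mV

Range = 1.75 − (-1.75) = 3.5 V. LSB = 3.5 V / 2^10 ≈ 3.418 mV.
(0.08948242 − (-1.75)) / LSB = 1.83948242 × 1024/3.5 = 538.1800. Nearest integer: k = 538.
Reconstructed level: -1.75 + 538 × 3.5/1024 V = 0.08886718750 V.
V_in − V_code = 0.08948242 − (0.08886718750) = +0.615 mV.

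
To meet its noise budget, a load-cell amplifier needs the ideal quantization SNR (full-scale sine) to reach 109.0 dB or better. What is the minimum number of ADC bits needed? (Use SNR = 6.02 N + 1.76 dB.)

6.02 N + 1.76 ≥ 109.0 gives N ≥ 17.814, so the minimum integer is 18.

18 bits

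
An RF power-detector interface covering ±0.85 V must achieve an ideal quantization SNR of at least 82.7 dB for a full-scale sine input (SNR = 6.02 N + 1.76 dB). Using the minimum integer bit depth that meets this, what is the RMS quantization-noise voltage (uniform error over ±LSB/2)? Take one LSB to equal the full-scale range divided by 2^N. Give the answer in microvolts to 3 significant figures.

Full-scale range = 0.85 V − (-0.85 V) = 1.7 V.
N ≥ (82.7 − 1.76)/6.02 = 13.445 → N_min = 14.
Step size = 1.7/16384 V = 103.76 µV.
V_rms = LSB/√12 = 30.0 µV.

30.0 µV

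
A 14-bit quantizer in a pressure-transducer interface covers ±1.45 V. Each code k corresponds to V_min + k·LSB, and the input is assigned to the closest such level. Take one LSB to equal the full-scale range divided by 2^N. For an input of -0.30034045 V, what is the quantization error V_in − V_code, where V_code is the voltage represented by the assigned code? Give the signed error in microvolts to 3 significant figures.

Span: 1.45 V − (-1.45 V) = 2.9 V. LSB = 2.9 V / 2^14 ≈ 177.0 µV.
(-0.30034045 − (-1.45)) / LSB = 1.14965955 × 16384/2.9 = 6495.1800. Nearest integer: k = 6495.
V_code = -1.45 + (6495/16384) × 2.9 = -0.30037231445 V.
V_in − V_code = -0.30034045 − (-0.30037231445) = +31.9 µV.

+31.9 µV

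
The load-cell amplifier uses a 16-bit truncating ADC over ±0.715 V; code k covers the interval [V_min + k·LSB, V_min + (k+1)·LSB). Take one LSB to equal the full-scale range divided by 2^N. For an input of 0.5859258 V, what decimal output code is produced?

59620

Full-scale range = 0.715 V − (-0.715 V) = 1.43 V. LSB = 1.43 V / 2^16 ≈ 21.82 µV.
code = ⌊(V_in − V_min)/LSB⌋ = ⌊(V_in − V_min) × 2^16 / range⌋
     = ⌊(0.5859258 − (-0.715)) × 65536 / 1.43⌋ = ⌊1.3009258 × 65536/1.43⌋
     = ⌊59620.611⌋ = 59620.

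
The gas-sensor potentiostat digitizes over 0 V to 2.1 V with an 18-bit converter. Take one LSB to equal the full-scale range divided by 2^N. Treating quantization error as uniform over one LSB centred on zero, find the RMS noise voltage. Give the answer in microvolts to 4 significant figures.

2.313 µV

Span = 2.1 V.
LSB = 2.1 V / 2^18 = 8.01086 µV.
RMS of a uniform error over width LSB is LSB/√12 = 2.313 µV.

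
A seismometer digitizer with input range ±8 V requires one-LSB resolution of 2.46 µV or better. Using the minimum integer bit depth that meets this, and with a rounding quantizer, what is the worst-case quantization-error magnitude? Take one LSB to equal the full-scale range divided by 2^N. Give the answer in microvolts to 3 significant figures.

0.954 µV

The full-scale span is 8 − (-8) = 16 V.
16 V / 2.46 µV = 6.504e6. Since 2^22 = 4194304 and 2^23 = 8388608, N = 23.
LSB = 16 V / 2^23 = 1.9073 µV.
|e|_max = LSB/2 = 0.954 µV.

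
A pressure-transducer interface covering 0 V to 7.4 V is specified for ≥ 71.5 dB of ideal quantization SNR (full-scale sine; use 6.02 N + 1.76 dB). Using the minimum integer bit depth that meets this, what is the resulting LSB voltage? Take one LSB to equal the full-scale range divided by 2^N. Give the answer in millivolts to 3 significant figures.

1.81 mV

V_FS = 7.4 V.
6.02 N + 1.76 ≥ 71.5 gives N ≥ 11.585, so the minimum integer is 12.
Step size = 7.4/4096 V = 1.81 mV.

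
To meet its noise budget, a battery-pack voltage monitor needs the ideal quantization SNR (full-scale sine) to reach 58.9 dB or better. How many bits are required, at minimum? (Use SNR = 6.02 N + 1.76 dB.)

10 bits

Required N = ⌈(58.9 − 1.76)/6.02⌉ = ⌈9.492⌉ = 10.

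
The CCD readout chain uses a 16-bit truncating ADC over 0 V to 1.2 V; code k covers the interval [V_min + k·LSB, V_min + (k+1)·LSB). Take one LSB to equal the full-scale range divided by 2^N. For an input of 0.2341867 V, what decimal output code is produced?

Range is 1.2 V. LSB = 1.2 V / 2^16 ≈ 18.31 µV.
(V_in − V_min) × 2^16/range = (0.2341867 − (0)) × 65536/1.2 = 12789.716.
Floor → code = 12789.

12789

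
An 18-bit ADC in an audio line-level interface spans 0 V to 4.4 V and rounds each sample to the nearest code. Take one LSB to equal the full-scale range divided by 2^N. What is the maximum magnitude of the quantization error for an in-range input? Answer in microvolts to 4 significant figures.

V_FS = 4.4 V.
One LSB is 4.4 V / 262144 = 16.7847 µV.
|e|_max = LSB/2 = 8.392 µV.

8.392 µV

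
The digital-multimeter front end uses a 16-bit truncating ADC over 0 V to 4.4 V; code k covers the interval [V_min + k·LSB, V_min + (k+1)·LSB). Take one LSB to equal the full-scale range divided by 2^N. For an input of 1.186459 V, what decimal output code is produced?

Range is 4.4 V. LSB = 4.4 V / 2^16 ≈ 67.14 µV.
(V_in − V_min) × 2^16/range = (1.186459 − (0)) × 65536/4.4 = 17671.768.
Floor → code = 17671.

17671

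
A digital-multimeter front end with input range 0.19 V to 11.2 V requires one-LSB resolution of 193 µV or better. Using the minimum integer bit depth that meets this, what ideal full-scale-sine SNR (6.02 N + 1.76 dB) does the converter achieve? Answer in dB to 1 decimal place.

98.1 dB

Full-scale range = 11.2 V − (0.19 V) = 11.01 V.
11.01 V / 193 µV = 57050. Since 2^15 = 32768 and 2^16 = 65536, N = 16.
SNR = 6.02 × 16 + 1.76 = 98.08 dB.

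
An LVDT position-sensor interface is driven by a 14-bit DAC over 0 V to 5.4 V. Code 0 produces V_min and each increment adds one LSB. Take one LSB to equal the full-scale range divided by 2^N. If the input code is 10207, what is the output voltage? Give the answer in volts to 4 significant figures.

3.364 V

Full-scale range = 5.4 V. LSB = 5.4 V / 2^14.
V_out = V_min + code × LSB = 0 V + 10207 × 5.4 V / 16384
      = 0 V + 3.36412 V = 3.36412 V.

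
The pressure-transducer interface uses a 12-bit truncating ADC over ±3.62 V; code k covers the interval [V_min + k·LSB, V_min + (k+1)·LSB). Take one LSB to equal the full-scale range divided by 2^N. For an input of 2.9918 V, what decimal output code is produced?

3740

Range = 3.62 − (-3.62) = 7.24 V. LSB = 7.24 V / 2^12 ≈ 1.768 mV.
V_in − V_min = 2.9918 − (-3.62) = 6.6118 V.
Divide by LSB: 6.6118 × 4096/7.24 = 3740.5985.
Truncating gives code 3740.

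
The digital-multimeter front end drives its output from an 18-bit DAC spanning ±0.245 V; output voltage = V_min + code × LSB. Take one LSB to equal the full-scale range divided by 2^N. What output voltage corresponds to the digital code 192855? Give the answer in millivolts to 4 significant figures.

The full-scale span is 0.245 − (-0.245) = 0.49 V. LSB = 0.49 V / 2^18.
Output = V_min + (192855/262144) × range = -0.245 + 0.735683 × 0.49 V
      = -0.245 + 0.360485 = 0.115485 V.

115.5 mV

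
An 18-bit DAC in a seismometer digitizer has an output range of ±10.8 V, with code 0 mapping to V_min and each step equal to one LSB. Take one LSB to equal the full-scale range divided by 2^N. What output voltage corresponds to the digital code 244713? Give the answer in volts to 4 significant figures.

Range = 10.8 − (-10.8) = 21.6 V. LSB = 21.6 V / 2^18.
V_out = -10.8 + 244713 × (21.6/262144) V
      = -10.8 V + 20.1637 V = 9.36373 V.

9.364 V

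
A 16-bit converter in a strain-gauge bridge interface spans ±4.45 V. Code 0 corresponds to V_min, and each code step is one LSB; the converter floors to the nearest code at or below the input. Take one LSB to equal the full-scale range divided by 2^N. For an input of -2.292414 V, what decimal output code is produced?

The full-scale span is 4.45 − (-4.45) = 8.9 V. LSB = 8.9 V / 2^16 ≈ 135.8 µV.
(V_in − V_min) × 2^16/range = (-2.292414 − (-4.45)) × 65536/8.9 = 15887.591.
Floor → code = 15887.

15887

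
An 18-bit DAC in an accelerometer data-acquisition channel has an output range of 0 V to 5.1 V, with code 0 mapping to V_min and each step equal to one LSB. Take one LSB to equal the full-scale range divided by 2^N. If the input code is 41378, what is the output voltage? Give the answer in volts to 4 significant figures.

0.8050 V

Range is 5.1 V. LSB = 5.1 V / 2^18.
V_out = 0 + 41378 × (5.1/262144) V
      = 0 V + 0.805007 V = 0.805007 V.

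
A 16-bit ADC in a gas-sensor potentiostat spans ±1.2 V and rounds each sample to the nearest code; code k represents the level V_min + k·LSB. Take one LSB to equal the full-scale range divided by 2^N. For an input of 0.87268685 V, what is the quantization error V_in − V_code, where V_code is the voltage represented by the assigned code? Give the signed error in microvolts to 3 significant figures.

+6.19 µV

Full-scale range = 1.2 V − (-1.2 V) = 2.4 V. LSB = 2.4 V / 2^16 ≈ 36.62 µV.
(0.87268685 − (-1.2)) / LSB = 2.07268685 × 65536/2.4 = 56598.1689. Nearest integer: k = 56598.
V_code = V_min + k × range/2^16 = -1.2 + 56598 × 2.4/65536 = 0.87268066406 V.
e = 0.87268685 − (0.87268066406) = +6.19 µV.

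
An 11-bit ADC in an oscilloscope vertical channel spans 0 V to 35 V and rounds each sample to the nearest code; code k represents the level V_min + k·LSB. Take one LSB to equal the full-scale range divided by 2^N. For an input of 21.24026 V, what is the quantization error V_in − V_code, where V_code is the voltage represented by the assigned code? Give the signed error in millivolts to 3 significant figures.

Full-scale range = 35 V. LSB = 35 V / 2^11 ≈ 17.09 mV.
(V_in − V_min)/LSB = (21.24026 − (0)) × 2048/35 = 1242.8586 → nearest code k = 1243.
Reconstructed level: 0 + 1243 × 35/2048 V = 21.24267578 V.
e = 21.24026 − (21.24267578) = −2.42 mV.

−2.42 mV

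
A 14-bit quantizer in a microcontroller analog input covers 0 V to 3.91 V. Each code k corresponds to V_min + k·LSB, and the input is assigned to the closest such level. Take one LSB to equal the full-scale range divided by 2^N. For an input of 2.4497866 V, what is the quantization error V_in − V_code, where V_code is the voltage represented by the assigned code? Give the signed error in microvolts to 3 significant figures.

Range is 3.91 V. LSB = 3.91 V / 2^14 ≈ 238.6 µV.
(V_in − V_min)/LSB = (2.4497866 − (0)) × 16384/3.91 = 10265.2951 → nearest code k = 10265.
V_code = V_min + k × range/2^14 = 0 + 10265 × 3.91/16384 = 2.4497161865 V.
e = 2.4497866 − (2.4497161865) = +70.4 µV.

+70.4 µV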